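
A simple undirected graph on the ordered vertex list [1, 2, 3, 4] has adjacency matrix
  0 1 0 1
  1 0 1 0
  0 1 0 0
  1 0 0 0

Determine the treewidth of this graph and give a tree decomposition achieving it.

Treewidth 1.
One optimal decomposition is:
Bags: B1 = {2, 3}  B2 = {1, 2}  B3 = {1, 4}
Tree: B1–B2, B2–B3

The largest bag has 2 vertices, giving width 1; this decomposition certifies tw(G) ≤ 1. G has an edge, so its treewidth is at least 1. Therefore the treewidth is 1.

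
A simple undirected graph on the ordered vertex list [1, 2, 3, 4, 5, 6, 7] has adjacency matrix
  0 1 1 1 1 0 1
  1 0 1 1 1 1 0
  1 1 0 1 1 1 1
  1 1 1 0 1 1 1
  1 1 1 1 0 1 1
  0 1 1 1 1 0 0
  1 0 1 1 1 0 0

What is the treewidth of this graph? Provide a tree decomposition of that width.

Every bag has size at most 5, so the width is 5 − 1 = 4 and tw(G) ≤ 4. Conversely, {1, 2, 3, 4, 5} is a clique of size 5, and the vertices of any clique must share a bag in every tree decomposition; so some bag has ≥ 5 vertices and tw(G) ≥ 4. Therefore the treewidth is 4.

Treewidth 4.
One such decomposition:
Bags: B1 = {2, 3, 4, 5, 6}  B2 = {1, 2, 3, 4, 5}  B3 = {1, 3, 4, 5, 7}
Tree: B1–B2, B2–B3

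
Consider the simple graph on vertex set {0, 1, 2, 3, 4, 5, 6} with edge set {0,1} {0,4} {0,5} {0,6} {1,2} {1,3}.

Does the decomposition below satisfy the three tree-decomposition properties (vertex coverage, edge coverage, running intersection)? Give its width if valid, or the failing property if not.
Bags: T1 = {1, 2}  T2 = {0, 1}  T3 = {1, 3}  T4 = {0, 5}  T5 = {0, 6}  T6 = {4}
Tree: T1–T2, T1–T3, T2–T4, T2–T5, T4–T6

No — edge (0,4) lies in no bag.

A tree decomposition must satisfy three properties: every vertex lies in some bag; for every edge, both endpoints lie together in some bag; and for every vertex, the bags containing it form a connected subtree. Here edge (0,4) lies in no bag, so the decomposition is invalid.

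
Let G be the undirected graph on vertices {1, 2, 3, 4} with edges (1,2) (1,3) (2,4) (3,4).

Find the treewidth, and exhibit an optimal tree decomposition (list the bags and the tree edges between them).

The largest bag has 3 vertices, giving width 2; this decomposition certifies tw(G) ≤ 2. The edges 3–4–2–1–3 form a cycle, so G is not a tree and its treewidth is at least 2. Combining the bounds, tw(G) = 2.

Treewidth 2.
One such decomposition:
Bags: B1 = {2, 3, 4}  B2 = {1, 2, 3}
Tree: B1–B2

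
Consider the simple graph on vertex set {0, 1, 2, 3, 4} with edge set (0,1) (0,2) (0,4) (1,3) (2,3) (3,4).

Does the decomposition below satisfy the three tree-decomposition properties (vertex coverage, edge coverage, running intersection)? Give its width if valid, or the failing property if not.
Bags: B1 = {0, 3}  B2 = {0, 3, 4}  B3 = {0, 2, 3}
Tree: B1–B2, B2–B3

A tree decomposition must satisfy three properties: every vertex lies in some bag; for every edge, both endpoints lie together in some bag; and for every vertex, the bags containing it form a connected subtree. Here vertex 1 appears in no bag, so the decomposition is invalid.

No — vertex 1 appears in no bag.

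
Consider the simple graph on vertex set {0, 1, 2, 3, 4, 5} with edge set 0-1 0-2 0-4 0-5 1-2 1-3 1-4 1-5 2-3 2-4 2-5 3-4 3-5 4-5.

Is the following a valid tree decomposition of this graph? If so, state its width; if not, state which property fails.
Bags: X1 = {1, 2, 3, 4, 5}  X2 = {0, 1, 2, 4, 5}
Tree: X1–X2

Yes; width 4.

Every vertex of G appears in some bag (union = {0, 1, 2, 3, 4, 5}); every edge is covered by a bag; and for each vertex v the set of bags containing v is connected in the bag tree. The decomposition is therefore valid. The largest bag has 5 vertices, so the width is 4.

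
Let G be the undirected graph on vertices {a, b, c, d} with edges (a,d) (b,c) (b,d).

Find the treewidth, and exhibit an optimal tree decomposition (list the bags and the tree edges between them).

Every bag has size at most 2, so the width is 2 − 1 = 1 and tw(G) ≤ 1. Any graph with an edge has treewidth ≥ 1, and G has the edge a–d. Hence tw(G) = 1 exactly.

Treewidth 1.
Bags: B1 = {a, d}  B2 = {b, d}  B3 = {b, c}
Tree: B1–B2, B2–B3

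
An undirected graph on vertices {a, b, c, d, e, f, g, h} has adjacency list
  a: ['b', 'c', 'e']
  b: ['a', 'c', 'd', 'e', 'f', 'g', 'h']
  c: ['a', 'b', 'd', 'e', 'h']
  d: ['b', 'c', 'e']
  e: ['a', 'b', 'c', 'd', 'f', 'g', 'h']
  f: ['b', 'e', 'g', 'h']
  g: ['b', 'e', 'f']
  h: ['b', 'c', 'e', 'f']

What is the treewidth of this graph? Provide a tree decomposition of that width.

Each bag holds 4 vertices, so the decomposition has width 3, which upper-bounds the treewidth. On the other hand G contains the 4-clique {b, e, f, g}. A clique must lie in a single bag of any decomposition, so no decomposition can have width below 3. Therefore the treewidth is 3.

Treewidth 3.
One such decomposition:
Bags: B1 = {b, c, e, h}  B2 = {b, c, d, e}  B3 = {b, e, f, h}  B4 = {a, b, c, e}  B5 = {b, e, f, g}
Tree: B1–B2, B1–B3, B1–B4, B3–B5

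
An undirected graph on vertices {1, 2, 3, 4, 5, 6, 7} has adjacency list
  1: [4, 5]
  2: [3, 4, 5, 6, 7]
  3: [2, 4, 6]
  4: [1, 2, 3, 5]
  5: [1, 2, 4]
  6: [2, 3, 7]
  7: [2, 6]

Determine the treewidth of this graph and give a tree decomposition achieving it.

Every bag has size at most 3, so the width is 3 − 1 = 2 and tw(G) ≤ 2. For the lower bound, the 3 vertices {1, 4, 5} are pairwise adjacent, and any tree decomposition puts a clique entirely inside one bag — forcing width ≥ 2. Hence tw(G) = 2 exactly.

Treewidth 2.
Bags: B1 = {2, 3, 4}  B2 = {2, 3, 6}  B3 = {2, 6, 7}  B4 = {2, 4, 5}  B5 = {1, 4, 5}
Tree: B1–B2, B2–B3, B1–B4, B4–B5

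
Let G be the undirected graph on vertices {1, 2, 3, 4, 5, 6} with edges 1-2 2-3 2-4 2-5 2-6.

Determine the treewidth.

1

A width-1 tree decomposition is:
Bags: B1 = {2, 6}  B2 = {2, 3}  B3 = {1, 2}  B4 = {2, 5}  B5 = {2, 4}
Tree: B1–B2, B1–B3, B2–B4, B2–B5
Each bag holds 2 vertices, so the decomposition has width 1, which upper-bounds the treewidth. Since G has at least one edge (e.g. 2–6), it is not an edgeless graph, so tw(G) ≥ 1. Hence tw(G) = 1 exactly.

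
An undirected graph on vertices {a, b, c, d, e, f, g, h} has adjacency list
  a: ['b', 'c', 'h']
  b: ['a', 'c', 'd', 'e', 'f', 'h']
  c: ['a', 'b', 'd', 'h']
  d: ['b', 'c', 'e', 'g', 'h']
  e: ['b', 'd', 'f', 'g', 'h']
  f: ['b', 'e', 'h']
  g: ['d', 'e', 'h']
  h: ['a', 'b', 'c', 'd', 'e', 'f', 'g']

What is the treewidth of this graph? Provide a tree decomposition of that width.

Treewidth 3.
One optimal decomposition is:
Bags: B1 = {b, d, e, h}  B2 = {b, c, d, h}  B3 = {d, e, g, h}  B4 = {b, e, f, h}  B5 = {a, b, c, h}
Tree: B1–B2, B1–B3, B1–B4, B2–B5

Every bag has size at most 4, so the width is 4 − 1 = 3 and tw(G) ≤ 3. On the other hand G contains the 4-clique {d, e, g, h}. A clique must lie in a single bag of any decomposition, so no decomposition can have width below 3. Combining the bounds, tw(G) = 3.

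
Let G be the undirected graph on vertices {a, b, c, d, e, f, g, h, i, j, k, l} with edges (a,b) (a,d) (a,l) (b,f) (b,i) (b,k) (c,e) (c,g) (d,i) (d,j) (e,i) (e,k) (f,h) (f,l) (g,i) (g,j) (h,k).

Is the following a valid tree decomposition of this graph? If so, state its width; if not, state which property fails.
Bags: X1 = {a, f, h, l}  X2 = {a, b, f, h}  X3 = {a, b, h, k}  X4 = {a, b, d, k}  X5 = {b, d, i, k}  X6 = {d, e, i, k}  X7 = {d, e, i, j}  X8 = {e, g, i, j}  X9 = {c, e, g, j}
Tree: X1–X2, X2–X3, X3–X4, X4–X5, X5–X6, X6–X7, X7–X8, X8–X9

Vertex coverage: the bags together contain {a, b, c, d, e, f, g, h, i, j, k, l}, the full vertex set. Edge coverage: each edge of G has both endpoints in at least one bag. Running intersection: for every vertex, the bags containing it form a connected subtree. All three properties hold, so this is a valid tree decomposition of width max|bag| − 1 = 3, and hence tw(G) ≤ 3.

Yes; width 3.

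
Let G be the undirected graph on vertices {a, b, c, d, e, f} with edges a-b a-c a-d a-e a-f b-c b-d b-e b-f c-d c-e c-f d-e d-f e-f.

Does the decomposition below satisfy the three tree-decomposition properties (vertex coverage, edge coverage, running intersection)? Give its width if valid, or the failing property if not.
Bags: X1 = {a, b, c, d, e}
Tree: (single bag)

A tree decomposition must satisfy three properties: every vertex lies in some bag; for every edge, both endpoints lie together in some bag; and for every vertex, the bags containing it form a connected subtree. Here vertex f appears in no bag, so the decomposition is invalid.

No — vertex f appears in no bag.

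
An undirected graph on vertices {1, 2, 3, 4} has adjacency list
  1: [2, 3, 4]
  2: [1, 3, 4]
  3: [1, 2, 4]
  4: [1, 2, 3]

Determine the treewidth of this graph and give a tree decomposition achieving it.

With just one bag of size 4, the width is 4 − 1 = 3, so tw(G) ≤ 3. For the lower bound, the 4 vertices {1, 2, 3, 4} are pairwise adjacent, and any tree decomposition puts a clique entirely inside one bag — forcing width ≥ 3. The upper and lower bounds meet at 3, so that is the treewidth.

Treewidth 3.
One such decomposition:
Bags: B1 = {1, 2, 3, 4}
Tree: (single bag)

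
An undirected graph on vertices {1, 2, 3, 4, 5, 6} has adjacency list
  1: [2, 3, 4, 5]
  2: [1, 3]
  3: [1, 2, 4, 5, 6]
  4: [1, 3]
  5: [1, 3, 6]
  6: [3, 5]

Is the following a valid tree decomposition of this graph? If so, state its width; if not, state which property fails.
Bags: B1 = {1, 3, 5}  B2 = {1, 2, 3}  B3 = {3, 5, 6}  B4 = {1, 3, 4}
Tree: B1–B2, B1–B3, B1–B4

Vertex coverage: the bags together contain {1, 2, 3, 4, 5, 6}, the full vertex set. Edge coverage: each edge of G has both endpoints in at least one bag. Running intersection: for every vertex, the bags containing it form a connected subtree. All three properties hold, so this is a valid tree decomposition of width max|bag| − 1 = 2, and hence tw(G) ≤ 2.

Yes; width 2.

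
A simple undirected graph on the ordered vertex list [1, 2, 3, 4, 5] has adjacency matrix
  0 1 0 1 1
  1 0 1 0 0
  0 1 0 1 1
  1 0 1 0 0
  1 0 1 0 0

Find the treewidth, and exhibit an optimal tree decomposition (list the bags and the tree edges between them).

Treewidth 2.
One such decomposition:
Bags: B1 = {1, 3, 5}  B2 = {1, 3, 4}  B3 = {1, 2, 3}
Tree: B1–B2, B2–B3

The largest bag has 3 vertices, giving width 2; this decomposition certifies tw(G) ≤ 2. For the lower bound, G contains the cycle 1–5–3–4–1, so G is not a forest; only forests have treewidth ≤ 1, hence tw(G) ≥ 2. Combining the bounds, tw(G) = 2.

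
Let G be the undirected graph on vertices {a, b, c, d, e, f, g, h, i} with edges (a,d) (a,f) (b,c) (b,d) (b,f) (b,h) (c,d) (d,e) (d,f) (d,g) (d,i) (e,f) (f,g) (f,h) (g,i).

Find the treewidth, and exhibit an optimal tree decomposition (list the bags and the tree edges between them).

Each bag holds 3 vertices, so the decomposition has width 2, which upper-bounds the treewidth. For the lower bound, the 3 vertices {b, c, d} are pairwise adjacent, and any tree decomposition puts a clique entirely inside one bag — forcing width ≥ 2. The upper and lower bounds meet at 2, so that is the treewidth.

Treewidth 2.
One such decomposition:
Bags: B1 = {b, d, f}  B2 = {d, e, f}  B3 = {b, c, d}  B4 = {b, f, h}  B5 = {d, f, g}  B6 = {a, d, f}  B7 = {d, g, i}
Tree: B1–B2, B1–B3, B1–B4, B1–B5, B2–B6, B5–B7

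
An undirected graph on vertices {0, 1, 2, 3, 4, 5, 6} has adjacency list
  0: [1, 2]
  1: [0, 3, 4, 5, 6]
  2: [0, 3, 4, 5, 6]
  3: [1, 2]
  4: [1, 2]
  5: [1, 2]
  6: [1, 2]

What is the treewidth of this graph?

A width-2 tree decomposition is:
Bags: B1 = {1, 2, 6}  B2 = {1, 2, 5}  B3 = {1, 2, 4}  B4 = {0, 1, 2}  B5 = {1, 2, 3}
Tree: B1–B2, B2–B3, B3–B4, B4–B5
Every bag has size at most 3, so the width is 3 − 1 = 2 and tw(G) ≤ 2. For the lower bound, G contains the cycle 1–6–2–5–1, so G is not a forest; only forests have treewidth ≤ 1, hence tw(G) ≥ 2. Therefore the treewidth is 2.

2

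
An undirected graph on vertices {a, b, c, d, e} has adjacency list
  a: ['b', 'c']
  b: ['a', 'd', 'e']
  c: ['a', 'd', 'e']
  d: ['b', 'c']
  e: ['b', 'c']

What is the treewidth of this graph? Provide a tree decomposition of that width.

The largest bag has 3 vertices, giving width 2; this decomposition certifies tw(G) ≤ 2. Since c–d–b–a–c is a cycle in G, G is not acyclic. Forests are exactly the graphs of treewidth ≤ 1, so tw(G) ≥ 2. The upper and lower bounds meet at 2, so that is the treewidth.

Treewidth 2.
Bags: B1 = {b, c, d}  B2 = {a, b, c}  B3 = {b, c, e}
Tree: B1–B2, B2–B3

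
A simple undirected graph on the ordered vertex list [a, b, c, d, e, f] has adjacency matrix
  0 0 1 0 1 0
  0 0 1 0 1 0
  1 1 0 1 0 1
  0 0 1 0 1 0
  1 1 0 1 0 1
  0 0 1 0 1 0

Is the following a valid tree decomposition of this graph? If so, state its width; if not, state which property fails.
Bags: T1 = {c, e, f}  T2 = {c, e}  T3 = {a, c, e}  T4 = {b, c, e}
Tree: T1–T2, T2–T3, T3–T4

No — vertex d appears in no bag.

A tree decomposition must satisfy three properties: every vertex lies in some bag; for every edge, both endpoints lie together in some bag; and for every vertex, the bags containing it form a connected subtree. Here vertex d appears in no bag, so the decomposition is invalid.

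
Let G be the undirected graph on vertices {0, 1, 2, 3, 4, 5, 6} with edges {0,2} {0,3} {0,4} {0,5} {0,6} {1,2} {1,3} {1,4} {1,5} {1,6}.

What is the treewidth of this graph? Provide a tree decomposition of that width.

The largest bag has 3 vertices, giving width 2; this decomposition certifies tw(G) ≤ 2. The edges 0–2–1–4–0 form a cycle, so G is not a tree and its treewidth is at least 2. Therefore the treewidth is 2.

Treewidth 2.
Bags: B1 = {0, 1, 2}  B2 = {0, 1, 4}  B3 = {0, 1, 3}  B4 = {0, 1, 6}  B5 = {0, 1, 5}
Tree: B1–B2, B2–B3, B3–B4, B4–B5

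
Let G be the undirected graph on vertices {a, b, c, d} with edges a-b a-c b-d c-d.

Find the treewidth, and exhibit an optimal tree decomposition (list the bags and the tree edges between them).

Every bag has size at most 3, so the width is 3 − 1 = 2 and tw(G) ≤ 2. The edges d–b–a–c–d form a cycle, so G is not a tree and its treewidth is at least 2. Hence tw(G) = 2 exactly.

Treewidth 2.
One optimal decomposition is:
Bags: B1 = {a, b, d}  B2 = {a, c, d}
Tree: B1–B2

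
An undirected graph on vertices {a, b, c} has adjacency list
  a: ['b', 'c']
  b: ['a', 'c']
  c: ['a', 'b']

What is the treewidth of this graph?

2

A width-2 tree decomposition is:
Bags: B1 = {a, b, c}
Tree: (single bag)
A single bag containing all 3 vertices is trivially a valid decomposition of width 2. On the other hand G contains the 3-clique {a, b, c}. A clique must lie in a single bag of any decomposition, so no decomposition can have width below 2. Combining the bounds, tw(G) = 2.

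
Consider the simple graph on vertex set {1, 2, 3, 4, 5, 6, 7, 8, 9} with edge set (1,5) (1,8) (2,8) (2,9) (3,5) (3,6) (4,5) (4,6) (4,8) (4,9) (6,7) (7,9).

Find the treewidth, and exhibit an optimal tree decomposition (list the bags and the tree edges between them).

The largest bag has 4 vertices, giving width 3; this decomposition certifies tw(G) ≤ 3. For the lower bound: the 4 vertex sets {3,6,7}, {9}, {4}, {1,2,5,8} are disjoint, each induces a connected subgraph, and every pair is joined by at least one edge of G. Contracting each set to a single vertex therefore yields K_{4} as a minor, and since treewidth is minor-monotone, tw(G) ≥ tw(K_{4}) = 3. Therefore the treewidth is 3.

Treewidth 3.
Bags: B1 = {3, 6, 7, 9}  B2 = {3, 4, 6, 9}  B3 = {3, 4, 5, 9}  B4 = {2, 4, 5, 9}  B5 = {2, 4, 5, 8}  B6 = {1, 2, 5, 8}
Tree: B1–B2, B2–B3, B3–B4, B4–B5, B5–B6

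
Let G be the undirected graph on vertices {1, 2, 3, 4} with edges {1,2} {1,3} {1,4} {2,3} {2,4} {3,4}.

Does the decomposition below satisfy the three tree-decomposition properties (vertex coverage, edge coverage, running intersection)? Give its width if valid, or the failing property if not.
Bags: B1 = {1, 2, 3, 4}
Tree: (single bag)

Yes; width 3.

Vertex coverage: the bags together contain {1, 2, 3, 4}, the full vertex set. Edge coverage: each edge of G has both endpoints in at least one bag. Running intersection: for every vertex, the bags containing it form a connected subtree. All three properties hold, so this is a valid tree decomposition of width max|bag| − 1 = 3, and hence tw(G) ≤ 3.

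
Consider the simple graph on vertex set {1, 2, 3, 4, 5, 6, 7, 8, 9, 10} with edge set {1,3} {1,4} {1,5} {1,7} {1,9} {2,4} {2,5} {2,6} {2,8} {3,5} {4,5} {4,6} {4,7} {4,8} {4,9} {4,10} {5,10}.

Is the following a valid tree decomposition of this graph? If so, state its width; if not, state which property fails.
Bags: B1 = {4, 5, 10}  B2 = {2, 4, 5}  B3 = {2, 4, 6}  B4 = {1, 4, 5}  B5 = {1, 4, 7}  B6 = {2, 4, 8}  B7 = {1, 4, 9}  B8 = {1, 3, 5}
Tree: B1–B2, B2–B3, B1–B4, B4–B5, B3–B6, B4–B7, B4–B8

Yes; width 2.

Checking the three conditions: (i) the bags cover all of {1, 2, 3, 4, 5, 6, 7, 8, 9, 10}; (ii) for each edge, some bag contains both endpoints; (iii) the bags containing any fixed vertex form a subtree. All hold, so the decomposition is valid with width 3 − 1 = 2.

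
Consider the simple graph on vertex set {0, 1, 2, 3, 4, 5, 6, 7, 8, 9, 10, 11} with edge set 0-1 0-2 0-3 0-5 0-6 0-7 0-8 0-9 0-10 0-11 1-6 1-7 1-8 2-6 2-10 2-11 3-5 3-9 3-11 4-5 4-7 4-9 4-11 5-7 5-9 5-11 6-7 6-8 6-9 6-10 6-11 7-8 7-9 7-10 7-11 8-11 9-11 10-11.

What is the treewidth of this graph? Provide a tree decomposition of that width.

Treewidth 4.
One such decomposition:
Bags: B1 = {0, 6, 7, 10, 11}  B2 = {0, 2, 6, 10, 11}  B3 = {0, 6, 7, 9, 11}  B4 = {0, 5, 7, 9, 11}  B5 = {0, 3, 5, 9, 11}  B6 = {4, 5, 7, 9, 11}  B7 = {0, 6, 7, 8, 11}  B8 = {0, 1, 6, 7, 8}
Tree: B1–B2, B1–B3, B3–B4, B4–B5, B4–B6, B3–B7, B7–B8

Each bag holds 5 vertices, so the decomposition has width 4, which upper-bounds the treewidth. On the other hand G contains the 5-clique {0, 1, 6, 7, 8}. A clique must lie in a single bag of any decomposition, so no decomposition can have width below 4. Hence tw(G) = 4 exactly.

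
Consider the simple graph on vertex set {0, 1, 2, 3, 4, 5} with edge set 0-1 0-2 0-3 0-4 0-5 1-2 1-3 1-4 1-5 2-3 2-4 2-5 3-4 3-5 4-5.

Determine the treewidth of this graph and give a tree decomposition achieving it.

A single bag containing all 6 vertices is trivially a valid decomposition of width 5. On the other hand G contains the 6-clique {0, 1, 2, 3, 4, 5}. A clique must lie in a single bag of any decomposition, so no decomposition can have width below 5. Hence tw(G) = 5 exactly.

Treewidth 5.
One such decomposition:
Bags: B1 = {0, 1, 2, 3, 4, 5}
Tree: (single bag)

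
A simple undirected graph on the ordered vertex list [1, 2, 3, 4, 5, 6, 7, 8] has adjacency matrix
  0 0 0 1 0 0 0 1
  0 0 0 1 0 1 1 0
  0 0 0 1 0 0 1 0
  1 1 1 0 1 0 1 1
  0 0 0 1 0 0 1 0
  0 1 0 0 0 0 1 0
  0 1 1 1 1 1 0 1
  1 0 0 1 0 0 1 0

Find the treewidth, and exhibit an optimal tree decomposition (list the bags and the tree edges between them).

Treewidth 2.
One such decomposition:
Bags: B1 = {2, 4, 7}  B2 = {2, 6, 7}  B3 = {3, 4, 7}  B4 = {4, 5, 7}  B5 = {4, 7, 8}  B6 = {1, 4, 8}
Tree: B1–B2, B1–B3, B3–B4, B1–B5, B5–B6

The largest bag has 3 vertices, giving width 2; this decomposition certifies tw(G) ≤ 2. Conversely, {1, 4, 8} is a clique of size 3, and the vertices of any clique must share a bag in every tree decomposition; so some bag has ≥ 3 vertices and tw(G) ≥ 2. The upper and lower bounds meet at 2, so that is the treewidth.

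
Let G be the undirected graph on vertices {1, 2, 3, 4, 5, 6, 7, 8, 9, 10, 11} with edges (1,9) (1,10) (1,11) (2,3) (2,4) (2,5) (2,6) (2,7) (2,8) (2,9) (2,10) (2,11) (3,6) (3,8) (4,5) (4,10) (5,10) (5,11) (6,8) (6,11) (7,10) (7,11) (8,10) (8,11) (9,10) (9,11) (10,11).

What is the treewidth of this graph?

3

A width-3 tree decomposition is:
Bags: B1 = {2, 5, 10, 11}  B2 = {2, 8, 10, 11}  B3 = {2, 7, 10, 11}  B4 = {2, 9, 10, 11}  B5 = {2, 6, 8, 11}  B6 = {2, 3, 6, 8}  B7 = {1, 9, 10, 11}  B8 = {2, 4, 5, 10}
Tree: B1–B2, B2–B3, B2–B4, B2–B5, B5–B6, B4–B7, B1–B8
Every bag has size at most 4, so the width is 4 − 1 = 3 and tw(G) ≤ 3. On the other hand G contains the 4-clique {1, 9, 10, 11}. A clique must lie in a single bag of any decomposition, so no decomposition can have width below 3. The upper and lower bounds meet at 3, so that is the treewidth.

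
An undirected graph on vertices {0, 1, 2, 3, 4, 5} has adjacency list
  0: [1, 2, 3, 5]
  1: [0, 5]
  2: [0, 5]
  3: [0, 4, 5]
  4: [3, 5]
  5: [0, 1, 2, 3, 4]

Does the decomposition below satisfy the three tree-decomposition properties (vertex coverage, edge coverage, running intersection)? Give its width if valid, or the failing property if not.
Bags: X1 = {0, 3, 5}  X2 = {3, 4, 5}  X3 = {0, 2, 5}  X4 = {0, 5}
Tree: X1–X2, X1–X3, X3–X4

A tree decomposition must satisfy three properties: every vertex lies in some bag; for every edge, both endpoints lie together in some bag; and for every vertex, the bags containing it form a connected subtree. Here vertex 1 appears in no bag, so the decomposition is invalid.

No — vertex 1 appears in no bag.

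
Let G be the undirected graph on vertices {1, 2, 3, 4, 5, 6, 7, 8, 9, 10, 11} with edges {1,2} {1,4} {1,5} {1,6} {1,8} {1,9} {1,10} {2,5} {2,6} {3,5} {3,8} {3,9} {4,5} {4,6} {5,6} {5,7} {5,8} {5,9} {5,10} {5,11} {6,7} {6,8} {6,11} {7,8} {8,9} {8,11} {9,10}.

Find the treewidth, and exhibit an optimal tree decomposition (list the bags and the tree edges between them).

Treewidth 3.
Bags: B1 = {1, 4, 5, 6}  B2 = {1, 5, 6, 8}  B3 = {5, 6, 8, 11}  B4 = {1, 5, 8, 9}  B5 = {1, 5, 9, 10}  B6 = {3, 5, 8, 9}  B7 = {5, 6, 7, 8}  B8 = {1, 2, 5, 6}
Tree: B1–B2, B2–B3, B2–B4, B4–B5, B4–B6, B3–B7, B1–B8

Each bag holds 4 vertices, so the decomposition has width 3, which upper-bounds the treewidth. Conversely, {5, 6, 8, 11} is a clique of size 4, and the vertices of any clique must share a bag in every tree decomposition; so some bag has ≥ 4 vertices and tw(G) ≥ 3. Therefore the treewidth is 3.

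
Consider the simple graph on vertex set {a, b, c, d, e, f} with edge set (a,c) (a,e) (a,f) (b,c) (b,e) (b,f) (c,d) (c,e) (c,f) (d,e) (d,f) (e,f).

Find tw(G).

A width-3 tree decomposition is:
Bags: B1 = {b, c, e, f}  B2 = {a, c, e, f}  B3 = {c, d, e, f}
Tree: B1–B2, B2–B3
The largest bag has 4 vertices, giving width 3; this decomposition certifies tw(G) ≤ 3. For the lower bound, the 4 vertices {c, d, e, f} are pairwise adjacent, and any tree decomposition puts a clique entirely inside one bag — forcing width ≥ 3. Hence tw(G) = 3 exactly.

3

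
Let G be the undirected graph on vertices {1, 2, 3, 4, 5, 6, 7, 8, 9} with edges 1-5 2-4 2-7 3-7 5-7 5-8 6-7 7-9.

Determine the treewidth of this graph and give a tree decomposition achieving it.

Treewidth 1.
One such decomposition:
Bags: B1 = {5, 7}  B2 = {1, 5}  B3 = {6, 7}  B4 = {3, 7}  B5 = {2, 7}  B6 = {7, 9}  B7 = {2, 4}  B8 = {5, 8}
Tree: B1–B2, B1–B3, B3–B4, B1–B5, B5–B6, B5–B7, B2–B8

Each bag holds 2 vertices, so the decomposition has width 1, which upper-bounds the treewidth. G has an edge, so its treewidth is at least 1. Therefore the treewidth is 1.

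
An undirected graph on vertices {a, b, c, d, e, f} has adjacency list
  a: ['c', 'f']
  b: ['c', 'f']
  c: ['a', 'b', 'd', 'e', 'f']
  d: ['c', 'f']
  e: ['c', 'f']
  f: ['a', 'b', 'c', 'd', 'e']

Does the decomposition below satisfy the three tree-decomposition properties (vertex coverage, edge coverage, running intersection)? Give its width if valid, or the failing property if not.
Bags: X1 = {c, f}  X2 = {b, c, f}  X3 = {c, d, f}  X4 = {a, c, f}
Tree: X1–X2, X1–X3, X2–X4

No — vertex e appears in no bag.

A tree decomposition must satisfy three properties: every vertex lies in some bag; for every edge, both endpoints lie together in some bag; and for every vertex, the bags containing it form a connected subtree. Here vertex e appears in no bag, so the decomposition is invalid.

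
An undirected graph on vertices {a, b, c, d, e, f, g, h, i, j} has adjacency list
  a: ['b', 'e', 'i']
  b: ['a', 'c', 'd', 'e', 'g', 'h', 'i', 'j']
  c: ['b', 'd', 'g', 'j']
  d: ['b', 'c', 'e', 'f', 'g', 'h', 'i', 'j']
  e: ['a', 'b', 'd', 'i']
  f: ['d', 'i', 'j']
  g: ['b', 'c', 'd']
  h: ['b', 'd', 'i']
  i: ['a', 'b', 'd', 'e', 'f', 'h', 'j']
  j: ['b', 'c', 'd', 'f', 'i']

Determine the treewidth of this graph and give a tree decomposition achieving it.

Treewidth 3.
One such decomposition:
Bags: B1 = {b, c, d, j}  B2 = {b, d, i, j}  B3 = {d, f, i, j}  B4 = {b, c, d, g}  B5 = {b, d, e, i}  B6 = {a, b, e, i}  B7 = {b, d, h, i}
Tree: B1–B2, B2–B3, B1–B4, B2–B5, B5–B6, B5–B7

The largest bag has 4 vertices, giving width 3; this decomposition certifies tw(G) ≤ 3. For the lower bound, the 4 vertices {d, f, i, j} are pairwise adjacent, and any tree decomposition puts a clique entirely inside one bag — forcing width ≥ 3. Hence tw(G) = 3 exactly.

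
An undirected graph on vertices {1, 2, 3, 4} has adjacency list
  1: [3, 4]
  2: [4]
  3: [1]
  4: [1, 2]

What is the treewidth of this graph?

A width-1 tree decomposition is:
Bags: B1 = {1, 3}  B2 = {1, 4}  B3 = {2, 4}
Tree: B1–B2, B2–B3
The largest bag has 2 vertices, giving width 1; this decomposition certifies tw(G) ≤ 1. G has an edge, so its treewidth is at least 1. Hence tw(G) = 1 exactly.

1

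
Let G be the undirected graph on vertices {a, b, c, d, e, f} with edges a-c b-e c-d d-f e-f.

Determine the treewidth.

A width-1 tree decomposition is:
Bags: B1 = {b, e}  B2 = {e, f}  B3 = {d, f}  B4 = {c, d}  B5 = {a, c}
Tree: B1–B2, B2–B3, B3–B4, B4–B5
The largest bag has 2 vertices, giving width 1; this decomposition certifies tw(G) ≤ 1. G has an edge, so its treewidth is at least 1. Hence tw(G) = 1 exactly.

1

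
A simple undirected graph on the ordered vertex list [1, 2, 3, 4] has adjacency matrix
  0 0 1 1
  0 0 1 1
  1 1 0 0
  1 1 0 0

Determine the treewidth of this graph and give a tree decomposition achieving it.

Treewidth 2.
One such decomposition:
Bags: B1 = {1, 2, 4}  B2 = {1, 2, 3}
Tree: B1–B2

The largest bag has 3 vertices, giving width 2; this decomposition certifies tw(G) ≤ 2. Since 2–4–1–3–2 is a cycle in G, G is not acyclic. Forests are exactly the graphs of treewidth ≤ 1, so tw(G) ≥ 2. Combining the bounds, tw(G) = 2.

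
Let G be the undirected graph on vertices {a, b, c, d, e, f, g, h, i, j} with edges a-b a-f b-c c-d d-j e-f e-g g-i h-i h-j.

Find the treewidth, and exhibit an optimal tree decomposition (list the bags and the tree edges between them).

Every bag has size at most 3, so the width is 3 − 1 = 2 and tw(G) ≤ 2. The edges e–g–i–h–j–d–c–b–a–f–e form a cycle, so G is not a tree and its treewidth is at least 2. Combining the bounds, tw(G) = 2.

Treewidth 2.
Bags: B1 = {e, g, i}  B2 = {e, h, i}  B3 = {e, h, j}  B4 = {d, e, j}  B5 = {c, d, e}  B6 = {b, c, e}  B7 = {a, b, e}  B8 = {a, e, f}
Tree: B1–B2, B2–B3, B3–B4, B4–B5, B5–B6, B6–B7, B7–B8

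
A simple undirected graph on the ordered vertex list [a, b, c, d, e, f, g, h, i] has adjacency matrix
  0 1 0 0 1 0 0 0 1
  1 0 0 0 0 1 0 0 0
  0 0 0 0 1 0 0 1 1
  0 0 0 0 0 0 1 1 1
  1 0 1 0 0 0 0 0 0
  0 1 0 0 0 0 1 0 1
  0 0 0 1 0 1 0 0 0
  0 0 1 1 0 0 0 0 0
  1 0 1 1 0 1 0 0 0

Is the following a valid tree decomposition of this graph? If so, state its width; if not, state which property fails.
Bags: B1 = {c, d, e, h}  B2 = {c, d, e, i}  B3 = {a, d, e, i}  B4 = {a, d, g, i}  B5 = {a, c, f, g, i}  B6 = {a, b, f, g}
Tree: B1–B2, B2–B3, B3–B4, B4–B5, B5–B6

A tree decomposition must satisfy three properties: every vertex lies in some bag; for every edge, both endpoints lie together in some bag; and for every vertex, the bags containing it form a connected subtree. Here bags containing vertex c are not connected in the tree, so the decomposition is invalid.

No — bags containing vertex c are not connected in the tree.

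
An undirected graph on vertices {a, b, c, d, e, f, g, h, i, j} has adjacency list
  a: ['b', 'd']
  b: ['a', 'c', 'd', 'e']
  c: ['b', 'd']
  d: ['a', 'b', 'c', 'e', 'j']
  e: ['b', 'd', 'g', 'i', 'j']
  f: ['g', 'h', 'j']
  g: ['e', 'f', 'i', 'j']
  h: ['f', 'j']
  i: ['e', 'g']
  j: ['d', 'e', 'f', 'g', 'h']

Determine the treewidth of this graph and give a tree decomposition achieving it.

Treewidth 2.
Bags: B1 = {d, e, j}  B2 = {e, g, j}  B3 = {b, d, e}  B4 = {e, g, i}  B5 = {f, g, j}  B6 = {f, h, j}  B7 = {a, b, d}  B8 = {b, c, d}
Tree: B1–B2, B1–B3, B2–B4, B2–B5, B5–B6, B3–B7, B7–B8

The largest bag has 3 vertices, giving width 2; this decomposition certifies tw(G) ≤ 2. Conversely, {d, e, j} is a clique of size 3, and the vertices of any clique must share a bag in every tree decomposition; so some bag has ≥ 3 vertices and tw(G) ≥ 2. Therefore the treewidth is 2.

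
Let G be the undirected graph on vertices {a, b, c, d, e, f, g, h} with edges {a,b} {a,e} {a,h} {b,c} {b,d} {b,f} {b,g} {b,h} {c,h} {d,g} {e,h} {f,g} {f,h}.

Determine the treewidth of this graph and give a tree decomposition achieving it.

Treewidth 2.
One such decomposition:
Bags: B1 = {b, f, g}  B2 = {b, f, h}  B3 = {b, d, g}  B4 = {a, b, h}  B5 = {b, c, h}  B6 = {a, e, h}
Tree: B1–B2, B1–B3, B2–B4, B2–B5, B4–B6

The largest bag has 3 vertices, giving width 2; this decomposition certifies tw(G) ≤ 2. Conversely, {a, e, h} is a clique of size 3, and the vertices of any clique must share a bag in every tree decomposition; so some bag has ≥ 3 vertices and tw(G) ≥ 2. The upper and lower bounds meet at 2, so that is the treewidth.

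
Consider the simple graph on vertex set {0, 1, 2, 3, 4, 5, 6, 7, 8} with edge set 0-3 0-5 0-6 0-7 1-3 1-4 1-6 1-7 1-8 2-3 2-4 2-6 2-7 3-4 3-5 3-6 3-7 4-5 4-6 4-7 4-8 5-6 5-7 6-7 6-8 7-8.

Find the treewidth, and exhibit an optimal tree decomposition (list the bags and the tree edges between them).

Treewidth 4.
One such decomposition:
Bags: B1 = {0, 3, 5, 6, 7}  B2 = {3, 4, 5, 6, 7}  B3 = {1, 3, 4, 6, 7}  B4 = {2, 3, 4, 6, 7}  B5 = {1, 4, 6, 7, 8}
Tree: B1–B2, B2–B3, B3–B4, B3–B5

Every bag has size at most 5, so the width is 5 − 1 = 4 and tw(G) ≤ 4. For the lower bound, the 5 vertices {1, 4, 6, 7, 8} are pairwise adjacent, and any tree decomposition puts a clique entirely inside one bag — forcing width ≥ 4. The upper and lower bounds meet at 4, so that is the treewidth.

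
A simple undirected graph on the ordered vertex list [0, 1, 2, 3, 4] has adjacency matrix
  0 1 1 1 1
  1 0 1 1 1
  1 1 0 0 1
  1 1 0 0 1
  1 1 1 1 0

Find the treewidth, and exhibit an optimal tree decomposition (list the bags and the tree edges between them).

Every bag has size at most 4, so the width is 4 − 1 = 3 and tw(G) ≤ 3. For the lower bound, the 4 vertices {0, 1, 2, 4} are pairwise adjacent, and any tree decomposition puts a clique entirely inside one bag — forcing width ≥ 3. Combining the bounds, tw(G) = 3.

Treewidth 3.
Bags: B1 = {0, 1, 3, 4}  B2 = {0, 1, 2, 4}
Tree: B1–B2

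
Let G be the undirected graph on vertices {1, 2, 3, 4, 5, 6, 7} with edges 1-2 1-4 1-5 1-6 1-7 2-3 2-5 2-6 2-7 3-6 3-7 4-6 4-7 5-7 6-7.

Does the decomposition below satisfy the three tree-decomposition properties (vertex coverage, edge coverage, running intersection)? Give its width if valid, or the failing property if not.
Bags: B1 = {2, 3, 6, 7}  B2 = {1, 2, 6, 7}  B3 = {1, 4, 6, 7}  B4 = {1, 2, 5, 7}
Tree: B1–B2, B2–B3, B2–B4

Yes; width 3.

Vertex coverage: the bags together contain {1, 2, 3, 4, 5, 6, 7}, the full vertex set. Edge coverage: each edge of G has both endpoints in at least one bag. Running intersection: for every vertex, the bags containing it form a connected subtree. All three properties hold, so this is a valid tree decomposition of width max|bag| − 1 = 3, and hence tw(G) ≤ 3.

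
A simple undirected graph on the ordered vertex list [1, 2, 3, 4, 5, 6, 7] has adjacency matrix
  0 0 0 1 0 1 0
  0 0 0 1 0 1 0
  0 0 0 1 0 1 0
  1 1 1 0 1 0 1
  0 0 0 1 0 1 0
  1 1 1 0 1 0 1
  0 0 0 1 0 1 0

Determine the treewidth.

2

A width-2 tree decomposition is:
Bags: B1 = {4, 5, 6}  B2 = {4, 6, 7}  B3 = {1, 4, 6}  B4 = {3, 4, 6}  B5 = {2, 4, 6}
Tree: B1–B2, B2–B3, B3–B4, B4–B5
The largest bag has 3 vertices, giving width 2; this decomposition certifies tw(G) ≤ 2. The edges 4–5–6–7–4 form a cycle, so G is not a tree and its treewidth is at least 2. The upper and lower bounds meet at 2, so that is the treewidth.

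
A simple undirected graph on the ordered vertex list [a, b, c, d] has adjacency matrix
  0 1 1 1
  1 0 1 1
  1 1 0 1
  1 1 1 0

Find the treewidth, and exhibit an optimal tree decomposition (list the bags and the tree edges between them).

A single bag containing all 4 vertices is trivially a valid decomposition of width 3. Conversely, {a, b, c, d} is a clique of size 4, and the vertices of any clique must share a bag in every tree decomposition; so some bag has ≥ 4 vertices and tw(G) ≥ 3. The upper and lower bounds meet at 3, so that is the treewidth.

Treewidth 3.
One such decomposition:
Bags: B1 = {a, b, c, d}
Tree: (single bag)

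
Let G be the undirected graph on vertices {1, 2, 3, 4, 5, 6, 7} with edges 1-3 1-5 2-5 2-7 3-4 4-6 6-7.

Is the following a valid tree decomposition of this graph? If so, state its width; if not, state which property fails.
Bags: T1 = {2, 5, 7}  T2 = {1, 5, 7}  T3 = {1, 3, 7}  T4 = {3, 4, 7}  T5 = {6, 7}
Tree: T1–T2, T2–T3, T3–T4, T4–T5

A tree decomposition must satisfy three properties: every vertex lies in some bag; for every edge, both endpoints lie together in some bag; and for every vertex, the bags containing it form a connected subtree. Here edge (4,6) lies in no bag, so the decomposition is invalid.

No — edge (4,6) lies in no bag.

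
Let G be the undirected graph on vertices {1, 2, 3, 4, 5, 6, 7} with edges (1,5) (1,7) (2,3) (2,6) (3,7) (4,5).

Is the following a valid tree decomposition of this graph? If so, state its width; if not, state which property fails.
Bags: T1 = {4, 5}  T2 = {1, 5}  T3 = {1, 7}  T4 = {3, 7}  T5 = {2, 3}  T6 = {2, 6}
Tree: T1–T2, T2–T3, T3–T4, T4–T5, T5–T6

Checking the three conditions: (i) the bags cover all of {1, 2, 3, 4, 5, 6, 7}; (ii) for each edge, some bag contains both endpoints; (iii) the bags containing any fixed vertex form a subtree. All hold, so the decomposition is valid with width 2 − 1 = 1.

Yes; width 1.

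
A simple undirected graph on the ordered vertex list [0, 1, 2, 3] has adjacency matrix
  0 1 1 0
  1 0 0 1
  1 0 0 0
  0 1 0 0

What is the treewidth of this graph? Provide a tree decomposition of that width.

Every bag has size at most 2, so the width is 2 − 1 = 1 and tw(G) ≤ 1. Since G has at least one edge (e.g. 3–1), it is not an edgeless graph, so tw(G) ≥ 1. Hence tw(G) = 1 exactly.

Treewidth 1.
Bags: B1 = {1, 3}  B2 = {0, 1}  B3 = {0, 2}
Tree: B1–B2, B2–B3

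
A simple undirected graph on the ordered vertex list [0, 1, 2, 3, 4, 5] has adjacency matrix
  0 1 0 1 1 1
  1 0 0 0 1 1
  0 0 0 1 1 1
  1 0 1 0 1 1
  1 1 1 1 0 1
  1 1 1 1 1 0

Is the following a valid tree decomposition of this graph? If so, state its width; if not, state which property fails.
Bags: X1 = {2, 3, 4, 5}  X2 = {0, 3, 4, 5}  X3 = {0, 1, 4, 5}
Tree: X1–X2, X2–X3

Every vertex of G appears in some bag (union = {0, 1, 2, 3, 4, 5}); every edge is covered by a bag; and for each vertex v the set of bags containing v is connected in the bag tree. The decomposition is therefore valid. The largest bag has 4 vertices, so the width is 3.

Yes; width 3.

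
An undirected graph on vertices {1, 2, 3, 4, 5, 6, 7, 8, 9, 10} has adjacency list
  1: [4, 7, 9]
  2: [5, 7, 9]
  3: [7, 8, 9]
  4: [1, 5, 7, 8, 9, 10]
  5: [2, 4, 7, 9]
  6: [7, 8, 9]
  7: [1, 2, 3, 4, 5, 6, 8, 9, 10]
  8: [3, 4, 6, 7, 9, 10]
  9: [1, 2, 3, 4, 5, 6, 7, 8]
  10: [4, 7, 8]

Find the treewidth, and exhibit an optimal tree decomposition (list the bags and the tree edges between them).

Treewidth 3.
Bags: B1 = {6, 7, 8, 9}  B2 = {4, 7, 8, 9}  B3 = {4, 5, 7, 9}  B4 = {3, 7, 8, 9}  B5 = {1, 4, 7, 9}  B6 = {4, 7, 8, 10}  B7 = {2, 5, 7, 9}
Tree: B1–B2, B2–B3, B1–B4, B2–B5, B2–B6, B3–B7

The largest bag has 4 vertices, giving width 3; this decomposition certifies tw(G) ≤ 3. Conversely, {2, 5, 7, 9} is a clique of size 4, and the vertices of any clique must share a bag in every tree decomposition; so some bag has ≥ 4 vertices and tw(G) ≥ 3. Combining the bounds, tw(G) = 3.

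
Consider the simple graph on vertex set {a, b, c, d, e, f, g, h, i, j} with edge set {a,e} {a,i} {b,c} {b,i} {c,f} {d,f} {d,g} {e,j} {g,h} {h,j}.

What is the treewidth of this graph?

A width-2 tree decomposition is:
Bags: B1 = {d, f, g}  B2 = {f, g, h}  B3 = {f, h, j}  B4 = {e, f, j}  B5 = {a, e, f}  B6 = {a, f, i}  B7 = {b, f, i}  B8 = {b, c, f}
Tree: B1–B2, B2–B3, B3–B4, B4–B5, B5–B6, B6–B7, B7–B8
The largest bag has 3 vertices, giving width 2; this decomposition certifies tw(G) ≤ 2. The edges f–d–g–h–j–e–a–i–b–c–f form a cycle, so G is not a tree and its treewidth is at least 2. Hence tw(G) = 2 exactly.

2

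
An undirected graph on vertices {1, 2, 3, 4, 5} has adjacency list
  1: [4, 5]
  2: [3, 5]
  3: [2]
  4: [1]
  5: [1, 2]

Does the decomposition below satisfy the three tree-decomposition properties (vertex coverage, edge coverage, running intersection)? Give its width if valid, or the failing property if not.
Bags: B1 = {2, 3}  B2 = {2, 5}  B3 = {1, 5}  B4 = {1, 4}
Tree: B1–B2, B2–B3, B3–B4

Checking the three conditions: (i) the bags cover all of {1, 2, 3, 4, 5}; (ii) for each edge, some bag contains both endpoints; (iii) the bags containing any fixed vertex form a subtree. All hold, so the decomposition is valid with width 2 − 1 = 1.

Yes; width 1.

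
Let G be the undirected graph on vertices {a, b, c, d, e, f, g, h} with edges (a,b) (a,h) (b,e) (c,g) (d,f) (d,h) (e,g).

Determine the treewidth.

A width-1 tree decomposition is:
Bags: B1 = {d, f}  B2 = {d, h}  B3 = {a, h}  B4 = {a, b}  B5 = {b, e}  B6 = {e, g}  B7 = {c, g}
Tree: B1–B2, B2–B3, B3–B4, B4–B5, B5–B6, B6–B7
Every bag has size at most 2, so the width is 2 − 1 = 1 and tw(G) ≤ 1. Since G has at least one edge (e.g. f–d), it is not an edgeless graph, so tw(G) ≥ 1. Therefore the treewidth is 1.

1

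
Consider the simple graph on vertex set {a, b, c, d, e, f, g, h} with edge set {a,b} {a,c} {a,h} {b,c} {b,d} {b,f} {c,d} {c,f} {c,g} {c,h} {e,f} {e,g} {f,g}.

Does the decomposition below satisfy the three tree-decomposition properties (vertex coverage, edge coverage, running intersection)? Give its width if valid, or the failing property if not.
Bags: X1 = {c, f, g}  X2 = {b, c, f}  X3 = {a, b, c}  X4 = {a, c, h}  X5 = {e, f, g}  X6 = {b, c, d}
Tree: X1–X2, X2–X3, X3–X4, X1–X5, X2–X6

Checking the three conditions: (i) the bags cover all of {a, b, c, d, e, f, g, h}; (ii) for each edge, some bag contains both endpoints; (iii) the bags containing any fixed vertex form a subtree. All hold, so the decomposition is valid with width 3 − 1 = 2.

Yes; width 2.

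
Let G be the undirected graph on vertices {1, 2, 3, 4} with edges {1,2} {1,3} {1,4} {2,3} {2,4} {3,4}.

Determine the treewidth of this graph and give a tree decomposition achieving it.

Treewidth 3.
One such decomposition:
Bags: B1 = {1, 2, 3, 4}
Tree: (single bag)

A single bag containing all 4 vertices is trivially a valid decomposition of width 3. On the other hand G contains the 4-clique {1, 2, 3, 4}. A clique must lie in a single bag of any decomposition, so no decomposition can have width below 3. The upper and lower bounds meet at 3, so that is the treewidth.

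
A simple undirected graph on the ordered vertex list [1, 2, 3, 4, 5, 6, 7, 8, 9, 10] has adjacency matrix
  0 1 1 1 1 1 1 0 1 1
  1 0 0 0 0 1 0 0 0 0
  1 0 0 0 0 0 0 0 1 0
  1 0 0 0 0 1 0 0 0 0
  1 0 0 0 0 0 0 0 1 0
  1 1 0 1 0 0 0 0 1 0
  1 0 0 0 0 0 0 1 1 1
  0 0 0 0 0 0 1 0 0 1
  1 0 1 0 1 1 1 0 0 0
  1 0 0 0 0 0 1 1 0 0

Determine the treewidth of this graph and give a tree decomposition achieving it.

The largest bag has 3 vertices, giving width 2; this decomposition certifies tw(G) ≤ 2. Conversely, {7, 8, 10} is a clique of size 3, and the vertices of any clique must share a bag in every tree decomposition; so some bag has ≥ 3 vertices and tw(G) ≥ 2. Combining the bounds, tw(G) = 2.

Treewidth 2.
Bags: B1 = {1, 7, 9}  B2 = {1, 7, 10}  B3 = {1, 5, 9}  B4 = {1, 6, 9}  B5 = {1, 3, 9}  B6 = {7, 8, 10}  B7 = {1, 2, 6}  B8 = {1, 4, 6}
Tree: B1–B2, B1–B3, B1–B4, B3–B5, B2–B6, B4–B7, B7–B8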